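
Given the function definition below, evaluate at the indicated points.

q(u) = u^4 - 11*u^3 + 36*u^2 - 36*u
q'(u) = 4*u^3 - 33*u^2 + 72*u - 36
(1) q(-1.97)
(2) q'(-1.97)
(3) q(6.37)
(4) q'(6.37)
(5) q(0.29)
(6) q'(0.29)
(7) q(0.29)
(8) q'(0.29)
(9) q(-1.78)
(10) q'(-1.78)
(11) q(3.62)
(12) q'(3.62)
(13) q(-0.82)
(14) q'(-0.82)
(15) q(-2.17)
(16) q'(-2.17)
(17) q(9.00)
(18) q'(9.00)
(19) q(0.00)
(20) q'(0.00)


(1) = 309.79
(2) = -336.49
(3) = 34.71
(4) = 117.50
(5) = -7.67
(6) = -17.80
(7) = -7.67
(8) = -17.80
(9) = 250.22
(10) = -291.28
(11) = -8.65
(12) = -18.05
(13) = 60.24
(14) = -119.43
(15) = 382.22
(16) = -388.51
(17) = 1134.00
(18) = 855.00
(19) = 0.00
(20) = -36.00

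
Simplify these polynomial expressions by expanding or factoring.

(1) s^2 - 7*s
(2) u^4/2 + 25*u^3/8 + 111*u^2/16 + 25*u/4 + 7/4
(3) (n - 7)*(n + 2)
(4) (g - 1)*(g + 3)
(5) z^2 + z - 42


(1) = s*(s - 7)
(2) = (u/2 + 1)*(u + 1/2)*(u + 7/4)*(u + 2)
(3) = n^2 - 5*n - 14
(4) = g^2 + 2*g - 3
(5) = (z - 6)*(z + 7)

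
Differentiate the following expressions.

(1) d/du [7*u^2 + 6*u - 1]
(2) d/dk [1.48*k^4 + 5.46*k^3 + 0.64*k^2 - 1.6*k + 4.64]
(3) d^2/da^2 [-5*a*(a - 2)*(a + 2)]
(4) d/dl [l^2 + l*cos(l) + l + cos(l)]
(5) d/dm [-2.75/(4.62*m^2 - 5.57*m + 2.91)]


(1) = 14*u + 6
(2) = 5.92*k^3 + 16.38*k^2 + 1.28*k - 1.6
(3) = -30*a
(4) = -l*sin(l) + 2*l + sqrt(2)*cos(l + pi/4) + 1
(5) = (25.41*m - 15.3175)/(4.62*m^2 - 5.57*m + 2.91)^2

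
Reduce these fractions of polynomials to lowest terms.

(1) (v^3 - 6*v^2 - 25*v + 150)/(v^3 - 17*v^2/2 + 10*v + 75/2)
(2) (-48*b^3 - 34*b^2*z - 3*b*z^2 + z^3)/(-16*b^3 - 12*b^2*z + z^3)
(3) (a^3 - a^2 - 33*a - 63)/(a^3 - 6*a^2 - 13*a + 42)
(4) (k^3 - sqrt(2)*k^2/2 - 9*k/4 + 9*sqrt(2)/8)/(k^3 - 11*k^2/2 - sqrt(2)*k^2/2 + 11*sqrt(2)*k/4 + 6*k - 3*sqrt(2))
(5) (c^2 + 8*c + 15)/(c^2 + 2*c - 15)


(1) = (2*v^2 - 2*v - 60)/(2*v^2 - 7*v - 15)
(2) = (-24*b^2 - 5*b*z + z^2)/(-8*b^2 - 2*b*z + z^2)
(3) = (a + 3)/(a - 2)
(4) = (32*k + 48)/(32*k - 128)
(5) = (c + 3)/(c - 3)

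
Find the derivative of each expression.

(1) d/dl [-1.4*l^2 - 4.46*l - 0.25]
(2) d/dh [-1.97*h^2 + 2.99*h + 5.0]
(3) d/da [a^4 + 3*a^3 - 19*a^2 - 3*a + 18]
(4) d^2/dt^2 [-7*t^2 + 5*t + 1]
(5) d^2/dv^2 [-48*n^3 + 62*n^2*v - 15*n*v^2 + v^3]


(1) = -2.8*l - 4.46
(2) = 2.99 - 3.94*h
(3) = 4*a^3 + 9*a^2 - 38*a - 3
(4) = -14
(5) = -30*n + 6*v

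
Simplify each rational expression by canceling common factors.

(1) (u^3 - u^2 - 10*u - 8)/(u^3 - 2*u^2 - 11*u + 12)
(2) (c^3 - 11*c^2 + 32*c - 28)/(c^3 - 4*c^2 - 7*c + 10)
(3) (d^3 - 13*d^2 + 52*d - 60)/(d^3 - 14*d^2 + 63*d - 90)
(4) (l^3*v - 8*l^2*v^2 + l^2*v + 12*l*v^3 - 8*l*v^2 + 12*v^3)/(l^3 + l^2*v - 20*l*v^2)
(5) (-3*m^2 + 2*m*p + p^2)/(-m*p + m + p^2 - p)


(1) = (u^2 + 3*u + 2)/(u^2 + 2*u - 3)
(2) = (c^3 - 11*c^2 + 32*c - 28)/(c^3 - 4*c^2 - 7*c + 10)
(3) = (d - 2)/(d - 3)
(4) = (-l^3*v + 8*l^2*v^2 - l^2*v - 12*l*v^3 + 8*l*v^2 - 12*v^3)/(-l^3 - l^2*v + 20*l*v^2)
(5) = (3*m + p)/(p - 1)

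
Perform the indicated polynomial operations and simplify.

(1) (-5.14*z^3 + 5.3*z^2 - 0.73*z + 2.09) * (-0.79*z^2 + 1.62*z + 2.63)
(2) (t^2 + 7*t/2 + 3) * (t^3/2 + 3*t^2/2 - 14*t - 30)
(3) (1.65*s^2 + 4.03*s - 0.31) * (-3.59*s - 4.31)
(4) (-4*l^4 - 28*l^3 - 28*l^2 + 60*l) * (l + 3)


(1) = 4.0606*z^5 - 12.5138*z^4 - 4.3555*z^3 + 11.1053*z^2 + 1.4659*z + 5.4967
(2) = t^5/2 + 13*t^4/4 - 29*t^3/4 - 149*t^2/2 - 147*t - 90
(3) = -5.9235*s^3 - 21.5792*s^2 - 16.2564*s + 1.3361
(4) = -4*l^5 - 40*l^4 - 112*l^3 - 24*l^2 + 180*l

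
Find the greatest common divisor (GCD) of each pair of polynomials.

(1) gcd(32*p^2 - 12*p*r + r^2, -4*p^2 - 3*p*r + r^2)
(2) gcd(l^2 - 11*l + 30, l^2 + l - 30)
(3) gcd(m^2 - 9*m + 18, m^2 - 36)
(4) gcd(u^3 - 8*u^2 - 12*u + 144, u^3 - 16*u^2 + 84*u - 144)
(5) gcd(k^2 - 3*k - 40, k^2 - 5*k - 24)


(1) = gcd((-8*p + r)*(-4*p + r), (-4*p + r)*(p + r)) = 4*p - r
(2) = gcd((l - 6)*(l - 5), (l - 5)*(l + 6)) = l - 5
(3) = gcd((m - 6)*(m - 3), (m - 6)*(m + 6)) = m - 6
(4) = u^2 - 12*u + 36
(5) = gcd((k - 8)*(k + 5), (k - 8)*(k + 3)) = k - 8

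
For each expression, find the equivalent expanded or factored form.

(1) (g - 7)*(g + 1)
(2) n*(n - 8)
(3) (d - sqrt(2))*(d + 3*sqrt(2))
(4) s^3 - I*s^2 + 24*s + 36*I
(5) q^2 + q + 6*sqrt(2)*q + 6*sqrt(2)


(1) = g^2 - 6*g - 7
(2) = n^2 - 8*n
(3) = d^2 + 2*sqrt(2)*d - 6
(4) = (s - 6*I)*(s + 2*I)*(s + 3*I)
(5) = (q + 1)*(q + 6*sqrt(2))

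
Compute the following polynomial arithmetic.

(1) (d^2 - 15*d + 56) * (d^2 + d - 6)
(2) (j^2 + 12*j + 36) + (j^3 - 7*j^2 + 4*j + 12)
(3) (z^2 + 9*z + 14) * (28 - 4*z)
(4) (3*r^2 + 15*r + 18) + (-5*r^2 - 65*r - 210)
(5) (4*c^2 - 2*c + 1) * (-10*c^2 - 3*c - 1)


(1) = d^4 - 14*d^3 + 35*d^2 + 146*d - 336
(2) = j^3 - 6*j^2 + 16*j + 48
(3) = -4*z^3 - 8*z^2 + 196*z + 392
(4) = -2*r^2 - 50*r - 192
(5) = -40*c^4 + 8*c^3 - 8*c^2 - c - 1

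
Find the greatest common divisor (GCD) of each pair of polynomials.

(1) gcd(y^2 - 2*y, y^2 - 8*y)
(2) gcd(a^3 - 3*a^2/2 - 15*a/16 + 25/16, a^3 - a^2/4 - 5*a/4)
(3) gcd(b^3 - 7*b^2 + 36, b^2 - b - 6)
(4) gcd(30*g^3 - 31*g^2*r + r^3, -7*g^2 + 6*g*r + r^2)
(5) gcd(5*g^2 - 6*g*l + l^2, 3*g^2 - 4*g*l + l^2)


(1) = gcd(y*(y - 2), y*(y - 8)) = y
(2) = gcd((a - 5/4)^2*(a + 1), a*(a - 5/4)*(a + 1)) = a^2 - a/4 - 5/4
(3) = gcd((b - 6)*(b - 3)*(b + 2), (b - 3)*(b + 2)) = b^2 - b - 6
(4) = gcd((-5*g + r)*(-g + r)*(6*g + r), (-g + r)*(7*g + r)) = -g + r
(5) = gcd((-5*g + l)*(-g + l), (-3*g + l)*(-g + l)) = g - l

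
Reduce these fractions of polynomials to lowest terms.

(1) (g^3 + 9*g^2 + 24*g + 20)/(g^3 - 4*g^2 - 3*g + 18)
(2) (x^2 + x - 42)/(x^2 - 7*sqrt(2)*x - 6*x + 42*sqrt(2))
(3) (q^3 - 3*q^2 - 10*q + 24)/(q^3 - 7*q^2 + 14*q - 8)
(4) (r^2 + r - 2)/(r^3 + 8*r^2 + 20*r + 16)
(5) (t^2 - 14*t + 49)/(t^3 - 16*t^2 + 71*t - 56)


(1) = (g^2 + 7*g + 10)/(g^2 - 6*g + 9)
(2) = (x + 7)/(x - 7*sqrt(2))
(3) = (q + 3)/(q - 1)
(4) = (r - 1)/(r^2 + 6*r + 8)
(5) = (t - 7)/(t^2 - 9*t + 8)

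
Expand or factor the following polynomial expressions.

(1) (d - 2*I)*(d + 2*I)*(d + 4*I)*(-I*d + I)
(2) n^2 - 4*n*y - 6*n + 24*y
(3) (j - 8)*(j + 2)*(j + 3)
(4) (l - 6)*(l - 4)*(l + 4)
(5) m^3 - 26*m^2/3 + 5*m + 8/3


(1) = -I*d^4 + 4*d^3 + I*d^3 - 4*d^2 - 4*I*d^2 + 16*d + 4*I*d - 16
(2) = (n - 6)*(n - 4*y)
(3) = j^3 - 3*j^2 - 34*j - 48
(4) = l^3 - 6*l^2 - 16*l + 96
(5) = (m - 8)*(m - 1)*(m + 1/3)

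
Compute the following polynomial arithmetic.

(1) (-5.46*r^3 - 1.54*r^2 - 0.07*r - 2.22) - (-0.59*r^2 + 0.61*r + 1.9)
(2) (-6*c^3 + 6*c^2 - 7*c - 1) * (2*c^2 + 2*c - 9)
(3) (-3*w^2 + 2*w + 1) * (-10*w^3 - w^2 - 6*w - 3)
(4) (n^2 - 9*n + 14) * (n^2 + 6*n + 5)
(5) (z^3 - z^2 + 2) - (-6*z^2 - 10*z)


(1) = -5.46*r^3 - 0.95*r^2 - 0.68*r - 4.12
(2) = -12*c^5 + 52*c^3 - 70*c^2 + 61*c + 9
(3) = 30*w^5 - 17*w^4 + 6*w^3 - 4*w^2 - 12*w - 3
(4) = n^4 - 3*n^3 - 35*n^2 + 39*n + 70
(5) = z^3 + 5*z^2 + 10*z + 2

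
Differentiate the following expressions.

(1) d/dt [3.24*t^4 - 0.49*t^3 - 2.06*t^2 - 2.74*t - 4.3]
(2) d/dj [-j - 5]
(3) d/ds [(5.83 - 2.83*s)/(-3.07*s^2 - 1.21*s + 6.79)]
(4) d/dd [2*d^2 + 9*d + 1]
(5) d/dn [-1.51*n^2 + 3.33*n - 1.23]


(1) = 12.96*t^3 - 1.47*t^2 - 4.12*t - 2.74
(2) = -1
(3) = (-8.6881*s^2 + 35.7962*s - 12.1614)/(9.4249*s^4 + 7.4294*s^3 - 40.2265*s^2 - 16.4318*s + 46.1041)
(4) = 4*d + 9
(5) = 3.33 - 3.02*n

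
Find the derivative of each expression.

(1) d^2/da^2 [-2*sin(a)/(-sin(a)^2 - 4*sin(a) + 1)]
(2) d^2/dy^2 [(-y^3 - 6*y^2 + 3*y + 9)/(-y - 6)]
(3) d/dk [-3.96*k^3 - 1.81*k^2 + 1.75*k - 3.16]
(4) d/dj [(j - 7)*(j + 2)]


(1) = 2*(4*(1 - cos(a)^2)^2 - 9*sin(a)^5 + 7*sin(a) - 3*sin(3*a)/2 + sin(5*a)/2 + 4*cos(a)^2 + 4)/(4*sin(a) - cos(a)^2)^3
(2) = 2*(y^3 + 18*y^2 + 108*y + 225)/(y^3 + 18*y^2 + 108*y + 216)
(3) = -11.88*k^2 - 3.62*k + 1.75
(4) = 2*j - 5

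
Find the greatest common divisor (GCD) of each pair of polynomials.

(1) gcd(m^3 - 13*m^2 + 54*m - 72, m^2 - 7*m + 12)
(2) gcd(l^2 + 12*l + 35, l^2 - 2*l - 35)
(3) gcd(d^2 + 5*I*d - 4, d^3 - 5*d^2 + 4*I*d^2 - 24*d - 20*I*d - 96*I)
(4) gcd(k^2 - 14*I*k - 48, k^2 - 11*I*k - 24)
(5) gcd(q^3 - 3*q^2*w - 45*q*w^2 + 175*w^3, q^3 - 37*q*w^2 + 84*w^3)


(1) = gcd((m - 6)*(m - 4)*(m - 3), (m - 4)*(m - 3)) = m^2 - 7*m + 12
(2) = gcd((l + 5)*(l + 7), (l - 7)*(l + 5)) = l + 5
(3) = d + 4*I
(4) = k - 8*I
(5) = q + 7*w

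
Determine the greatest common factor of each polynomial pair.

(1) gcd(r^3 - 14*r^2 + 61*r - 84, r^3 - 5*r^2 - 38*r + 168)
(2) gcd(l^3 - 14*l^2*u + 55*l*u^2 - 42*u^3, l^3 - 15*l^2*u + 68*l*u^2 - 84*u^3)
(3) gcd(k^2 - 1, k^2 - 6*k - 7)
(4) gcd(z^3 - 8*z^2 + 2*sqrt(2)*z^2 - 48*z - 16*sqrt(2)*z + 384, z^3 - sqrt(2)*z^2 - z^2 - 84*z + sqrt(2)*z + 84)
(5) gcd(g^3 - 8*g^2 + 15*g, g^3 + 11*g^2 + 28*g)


(1) = r^2 - 11*r + 28
(2) = gcd((l - 7*u)*(l - 6*u)*(l - u), (l - 7*u)*(l - 6*u)*(l - 2*u)) = l^2 - 13*l*u + 42*u^2
(3) = k + 1
(4) = gcd((z - 8)*(z - 4*sqrt(2))*(z + 6*sqrt(2)), (z - 1)*(z - 7*sqrt(2))*(z + 6*sqrt(2))) = z + 6*sqrt(2)
(5) = g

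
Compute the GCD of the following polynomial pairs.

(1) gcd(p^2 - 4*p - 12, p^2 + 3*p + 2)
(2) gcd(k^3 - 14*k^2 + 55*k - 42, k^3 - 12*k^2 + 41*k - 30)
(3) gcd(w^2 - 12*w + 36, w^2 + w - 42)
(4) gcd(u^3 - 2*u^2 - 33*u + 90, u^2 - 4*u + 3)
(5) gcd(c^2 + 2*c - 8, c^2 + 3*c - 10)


(1) = gcd((p - 6)*(p + 2), (p + 1)*(p + 2)) = p + 2
(2) = gcd((k - 7)*(k - 6)*(k - 1), (k - 6)*(k - 5)*(k - 1)) = k^2 - 7*k + 6
(3) = w - 6
(4) = u - 3
(5) = c - 2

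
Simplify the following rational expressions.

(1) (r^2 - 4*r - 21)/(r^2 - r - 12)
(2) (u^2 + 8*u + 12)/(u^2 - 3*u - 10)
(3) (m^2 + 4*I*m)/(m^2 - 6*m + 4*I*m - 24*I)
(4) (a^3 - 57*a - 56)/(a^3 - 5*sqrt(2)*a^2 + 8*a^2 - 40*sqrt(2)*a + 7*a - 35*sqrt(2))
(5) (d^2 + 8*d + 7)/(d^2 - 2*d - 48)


(1) = (r - 7)/(r - 4)
(2) = (u + 6)/(u - 5)
(3) = m/(m - 6)
(4) = (a - 8)/(a - 5*sqrt(2))
(5) = (d^2 + 8*d + 7)/(d^2 - 2*d - 48)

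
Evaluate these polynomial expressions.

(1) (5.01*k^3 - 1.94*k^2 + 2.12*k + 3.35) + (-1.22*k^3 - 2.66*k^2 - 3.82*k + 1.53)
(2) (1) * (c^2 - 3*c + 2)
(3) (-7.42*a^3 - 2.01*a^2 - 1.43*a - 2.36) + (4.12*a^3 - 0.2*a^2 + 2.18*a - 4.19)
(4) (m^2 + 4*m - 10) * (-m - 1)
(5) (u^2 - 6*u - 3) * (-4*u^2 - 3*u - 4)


(1) = 3.79*k^3 - 4.6*k^2 - 1.7*k + 4.88
(2) = c^2 - 3*c + 2
(3) = -3.3*a^3 - 2.21*a^2 + 0.75*a - 6.55
(4) = -m^3 - 5*m^2 + 6*m + 10
(5) = -4*u^4 + 21*u^3 + 26*u^2 + 33*u + 12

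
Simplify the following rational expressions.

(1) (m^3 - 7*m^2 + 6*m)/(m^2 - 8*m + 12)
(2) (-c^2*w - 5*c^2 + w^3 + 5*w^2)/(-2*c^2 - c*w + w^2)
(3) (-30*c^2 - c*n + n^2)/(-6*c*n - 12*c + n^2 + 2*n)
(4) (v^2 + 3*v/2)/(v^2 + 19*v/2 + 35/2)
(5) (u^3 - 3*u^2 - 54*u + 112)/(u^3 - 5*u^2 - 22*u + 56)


(1) = (m^2 - m)/(m - 2)
(2) = (-c*w - 5*c + w^2 + 5*w)/(-2*c + w)
(3) = (5*c + n)/(n + 2)
(4) = (2*v^2 + 3*v)/(2*v^2 + 19*v + 35)
(5) = (u^2 - u - 56)/(u^2 - 3*u - 28)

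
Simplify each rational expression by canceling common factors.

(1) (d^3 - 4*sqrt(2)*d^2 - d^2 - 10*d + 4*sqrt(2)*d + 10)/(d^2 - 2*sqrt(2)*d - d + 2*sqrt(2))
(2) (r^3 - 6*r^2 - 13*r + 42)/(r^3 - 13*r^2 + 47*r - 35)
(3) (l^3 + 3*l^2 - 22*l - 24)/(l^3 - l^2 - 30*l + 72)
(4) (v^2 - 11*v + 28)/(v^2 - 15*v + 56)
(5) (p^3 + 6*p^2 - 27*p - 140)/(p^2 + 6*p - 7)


(1) = (d^2 - 4*sqrt(2)*d - 10)/(d - 2*sqrt(2))
(2) = (r^2 + r - 6)/(r^2 - 6*r + 5)
(3) = (l + 1)/(l - 3)
(4) = (v - 4)/(v - 8)
(5) = (p^2 - p - 20)/(p - 1)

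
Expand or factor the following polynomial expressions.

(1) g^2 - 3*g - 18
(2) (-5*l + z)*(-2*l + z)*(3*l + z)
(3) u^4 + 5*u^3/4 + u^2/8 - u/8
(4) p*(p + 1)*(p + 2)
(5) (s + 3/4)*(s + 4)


(1) = (g - 6)*(g + 3)
(2) = 30*l^3 - 11*l^2*z - 4*l*z^2 + z^3
(3) = u*(u - 1/4)*(u + 1/2)*(u + 1)
(4) = p^3 + 3*p^2 + 2*p
(5) = s^2 + 19*s/4 + 3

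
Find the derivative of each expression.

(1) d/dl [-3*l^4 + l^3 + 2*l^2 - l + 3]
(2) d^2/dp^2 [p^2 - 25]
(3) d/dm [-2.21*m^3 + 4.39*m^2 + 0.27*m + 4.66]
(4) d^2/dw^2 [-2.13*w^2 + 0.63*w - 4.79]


(1) = -12*l^3 + 3*l^2 + 4*l - 1
(2) = 2
(3) = -6.63*m^2 + 8.78*m + 0.27
(4) = -4.26000000000000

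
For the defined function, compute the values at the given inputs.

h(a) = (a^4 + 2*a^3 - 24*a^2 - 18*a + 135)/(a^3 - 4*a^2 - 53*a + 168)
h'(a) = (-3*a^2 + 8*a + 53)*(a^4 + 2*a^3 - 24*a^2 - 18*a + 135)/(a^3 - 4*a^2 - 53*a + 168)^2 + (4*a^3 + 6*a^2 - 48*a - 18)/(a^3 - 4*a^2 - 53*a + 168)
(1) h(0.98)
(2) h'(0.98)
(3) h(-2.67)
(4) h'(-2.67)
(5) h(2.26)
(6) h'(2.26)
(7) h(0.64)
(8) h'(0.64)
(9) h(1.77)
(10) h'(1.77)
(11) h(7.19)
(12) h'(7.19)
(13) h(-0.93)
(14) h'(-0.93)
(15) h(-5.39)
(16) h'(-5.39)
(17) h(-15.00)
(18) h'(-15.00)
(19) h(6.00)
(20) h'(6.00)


(1) = 0.86
(2) = -0.05
(3) = 0.09
(4) = 0.30
(5) = 0.53
(6) = -0.51
(7) = 0.86
(8) = 0.03
(9) = 0.73
(10) = -0.30
(11) = -45.28
(12) = -71.68
(13) = 0.61
(14) = 0.26
(15) = 0.36
(16) = -1.32
(17) = -11.74
(18) = 0.83
(19) = -11.42
(20) = -10.95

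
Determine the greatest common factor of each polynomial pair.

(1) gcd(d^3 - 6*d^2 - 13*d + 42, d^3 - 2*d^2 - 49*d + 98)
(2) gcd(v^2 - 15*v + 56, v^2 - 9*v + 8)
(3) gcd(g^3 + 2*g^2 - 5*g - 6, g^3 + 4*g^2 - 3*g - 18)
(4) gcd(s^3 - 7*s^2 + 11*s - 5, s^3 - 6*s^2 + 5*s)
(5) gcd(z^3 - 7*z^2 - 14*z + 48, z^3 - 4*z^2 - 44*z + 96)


(1) = d^2 - 9*d + 14
(2) = gcd((v - 8)*(v - 7), (v - 8)*(v - 1)) = v - 8
(3) = gcd((g - 2)*(g + 1)*(g + 3), (g - 2)*(g + 3)^2) = g^2 + g - 6
(4) = gcd((s - 5)*(s - 1)^2, s*(s - 5)*(s - 1)) = s^2 - 6*s + 5
(5) = gcd((z - 8)*(z - 2)*(z + 3), (z - 8)*(z - 2)*(z + 6)) = z^2 - 10*z + 16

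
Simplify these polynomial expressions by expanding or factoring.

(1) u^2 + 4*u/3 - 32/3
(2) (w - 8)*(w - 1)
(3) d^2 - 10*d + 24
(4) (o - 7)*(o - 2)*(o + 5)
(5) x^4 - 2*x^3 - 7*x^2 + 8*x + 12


(1) = (u - 8/3)*(u + 4)
(2) = w^2 - 9*w + 8
(3) = (d - 6)*(d - 4)
(4) = o^3 - 4*o^2 - 31*o + 70
(5) = (x - 3)*(x - 2)*(x + 1)*(x + 2)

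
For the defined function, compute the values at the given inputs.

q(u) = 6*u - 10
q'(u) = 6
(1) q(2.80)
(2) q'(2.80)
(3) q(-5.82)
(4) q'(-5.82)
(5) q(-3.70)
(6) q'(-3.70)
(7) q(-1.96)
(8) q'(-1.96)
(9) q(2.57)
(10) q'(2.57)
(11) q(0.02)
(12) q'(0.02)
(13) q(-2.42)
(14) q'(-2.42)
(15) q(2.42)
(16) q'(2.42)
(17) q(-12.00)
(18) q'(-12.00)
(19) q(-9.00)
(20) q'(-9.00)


(1) = 6.80
(2) = 6.00
(3) = -44.92
(4) = 6.00
(5) = -32.20
(6) = 6.00
(7) = -21.76
(8) = 6.00
(9) = 5.42
(10) = 6.00
(11) = -9.88
(12) = 6.00
(13) = -24.52
(14) = 6.00
(15) = 4.52
(16) = 6.00
(17) = -82.00
(18) = 6.00
(19) = -64.00
(20) = 6.00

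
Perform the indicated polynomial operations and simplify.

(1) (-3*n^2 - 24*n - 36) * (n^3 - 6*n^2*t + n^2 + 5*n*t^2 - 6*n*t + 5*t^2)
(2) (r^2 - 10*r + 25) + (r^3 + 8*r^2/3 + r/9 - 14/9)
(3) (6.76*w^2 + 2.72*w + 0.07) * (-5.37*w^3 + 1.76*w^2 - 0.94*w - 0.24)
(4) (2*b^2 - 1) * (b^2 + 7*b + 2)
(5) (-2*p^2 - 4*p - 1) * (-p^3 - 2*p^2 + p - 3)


(1) = -3*n^5 + 18*n^4*t - 27*n^4 - 15*n^3*t^2 + 162*n^3*t - 60*n^3 - 135*n^2*t^2 + 360*n^2*t - 36*n^2 - 300*n*t^2 + 216*n*t - 180*t^2
(2) = r^3 + 11*r^2/3 - 89*r/9 + 211/9
(3) = -36.3012*w^5 - 2.7088*w^4 - 1.9431*w^3 - 4.056*w^2 - 0.7186*w - 0.0168
(4) = 2*b^4 + 14*b^3 + 3*b^2 - 7*b - 2
(5) = 2*p^5 + 8*p^4 + 7*p^3 + 4*p^2 + 11*p + 3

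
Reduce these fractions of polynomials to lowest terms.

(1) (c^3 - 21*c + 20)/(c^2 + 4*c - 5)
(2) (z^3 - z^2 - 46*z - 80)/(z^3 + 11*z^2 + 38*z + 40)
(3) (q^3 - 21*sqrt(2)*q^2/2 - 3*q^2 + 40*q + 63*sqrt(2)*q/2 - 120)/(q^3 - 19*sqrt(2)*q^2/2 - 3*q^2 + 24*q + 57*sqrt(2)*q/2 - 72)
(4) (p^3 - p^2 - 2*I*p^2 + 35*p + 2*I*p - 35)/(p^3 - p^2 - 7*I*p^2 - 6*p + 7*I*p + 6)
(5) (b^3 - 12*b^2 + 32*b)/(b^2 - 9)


(1) = c - 4
(2) = (z - 8)/(z + 4)
(3) = (4*q - 10*sqrt(2))/(4*q - 6*sqrt(2))
(4) = (p^2 - 2*I*p + 35)/(p^2 - 7*I*p - 6)
(5) = (b^3 - 12*b^2 + 32*b)/(b^2 - 9)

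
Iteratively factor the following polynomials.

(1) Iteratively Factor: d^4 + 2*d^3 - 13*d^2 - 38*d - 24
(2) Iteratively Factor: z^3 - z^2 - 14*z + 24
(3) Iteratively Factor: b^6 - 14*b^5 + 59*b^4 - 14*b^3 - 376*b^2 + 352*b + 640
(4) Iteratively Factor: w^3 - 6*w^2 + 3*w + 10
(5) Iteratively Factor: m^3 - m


(1) = (d + 2)*(d^3 - 13*d - 12) = (d + 1)*(d + 2)*(d^2 - d - 12) = (d - 4)*(d + 1)*(d + 2)*(d + 3)
(2) = (z - 3)*(z^2 + 2*z - 8) = (z - 3)*(z - 2)*(z + 4)
(3) = (b - 4)*(b^5 - 10*b^4 + 19*b^3 + 62*b^2 - 128*b - 160) = (b - 4)^2*(b^4 - 6*b^3 - 5*b^2 + 42*b + 40) = (b - 4)^2*(b + 1)*(b^3 - 7*b^2 + 2*b + 40) = (b - 4)^3*(b + 1)*(b^2 - 3*b - 10) = (b - 5)*(b - 4)^3*(b + 1)*(b + 2)
(4) = (w - 2)*(w^2 - 4*w - 5) = (w - 5)*(w - 2)*(w + 1)
(5) = (m + 1)*(m^2 - m) = (m - 1)*(m + 1)*(m)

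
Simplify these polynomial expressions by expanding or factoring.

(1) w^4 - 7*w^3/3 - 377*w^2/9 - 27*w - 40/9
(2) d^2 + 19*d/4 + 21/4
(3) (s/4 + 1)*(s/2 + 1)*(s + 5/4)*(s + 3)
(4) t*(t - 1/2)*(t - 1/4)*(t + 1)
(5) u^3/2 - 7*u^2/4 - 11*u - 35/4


(1) = (w - 8)*(w + 1/3)^2*(w + 5)
(2) = (d + 7/4)*(d + 3)
(3) = s^4/8 + 41*s^3/32 + 149*s^2/32 + 113*s/16 + 15/4
(4) = t^4 + t^3/4 - 5*t^2/8 + t/8
(5) = (u/2 + 1/2)*(u - 7)*(u + 5/2)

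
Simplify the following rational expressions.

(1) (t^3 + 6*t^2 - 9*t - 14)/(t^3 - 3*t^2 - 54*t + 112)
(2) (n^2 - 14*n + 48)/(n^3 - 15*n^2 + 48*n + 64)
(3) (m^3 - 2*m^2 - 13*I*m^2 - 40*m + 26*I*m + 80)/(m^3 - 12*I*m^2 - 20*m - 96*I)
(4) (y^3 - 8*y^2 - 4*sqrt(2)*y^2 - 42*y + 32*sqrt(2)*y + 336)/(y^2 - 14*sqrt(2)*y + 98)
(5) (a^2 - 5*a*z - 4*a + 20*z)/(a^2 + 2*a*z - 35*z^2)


(1) = (t + 1)/(t - 8)
(2) = (n - 6)/(n^2 - 7*n - 8)
(3) = (m^2 + m*(-2 - 5*I) + 10*I)/(m^2 - 4*I*m + 12)
(4) = (y^2 + y*(-8 + 3*sqrt(2)) - 24*sqrt(2))/(y - 7*sqrt(2))
(5) = (a - 4)/(a + 7*z)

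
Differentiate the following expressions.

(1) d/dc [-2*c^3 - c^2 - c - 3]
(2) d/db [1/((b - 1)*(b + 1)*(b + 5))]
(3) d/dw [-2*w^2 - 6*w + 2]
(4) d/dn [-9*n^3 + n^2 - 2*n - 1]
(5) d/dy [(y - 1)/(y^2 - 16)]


(1) = -6*c^2 - 2*c - 1
(2) = (-(b - 1)*(b + 1) - (b - 1)*(b + 5) - (b + 1)*(b + 5))/((b - 1)^2*(b + 1)^2*(b + 5)^2)
(3) = -4*w - 6
(4) = -27*n^2 + 2*n - 2
(5) = (y^2 - 2*y*(y - 1) - 16)/(y^2 - 16)^2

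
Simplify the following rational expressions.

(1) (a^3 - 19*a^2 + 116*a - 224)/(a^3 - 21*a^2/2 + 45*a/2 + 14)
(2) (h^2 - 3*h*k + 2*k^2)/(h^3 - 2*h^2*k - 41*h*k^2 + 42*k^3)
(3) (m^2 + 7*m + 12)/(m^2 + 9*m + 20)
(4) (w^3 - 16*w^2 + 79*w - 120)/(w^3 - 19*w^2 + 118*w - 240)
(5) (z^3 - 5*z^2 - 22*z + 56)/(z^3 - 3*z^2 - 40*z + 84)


(1) = (2*a - 16)/(2*a + 1)
(2) = (h - 2*k)/(h^2 - h*k - 42*k^2)
(3) = (m + 3)/(m + 5)
(4) = (w - 3)/(w - 6)
(5) = (z + 4)/(z + 6)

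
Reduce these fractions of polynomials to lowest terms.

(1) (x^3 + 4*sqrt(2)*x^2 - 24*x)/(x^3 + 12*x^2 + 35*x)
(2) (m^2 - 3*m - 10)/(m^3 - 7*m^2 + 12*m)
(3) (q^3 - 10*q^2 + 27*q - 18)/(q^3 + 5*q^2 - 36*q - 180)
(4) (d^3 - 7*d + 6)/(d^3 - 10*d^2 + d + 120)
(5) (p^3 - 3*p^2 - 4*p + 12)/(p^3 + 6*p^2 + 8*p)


(1) = (x^2 + 4*sqrt(2)*x - 24)/(x^2 + 12*x + 35)
(2) = (m^2 - 3*m - 10)/(m^3 - 7*m^2 + 12*m)
(3) = (q^2 - 4*q + 3)/(q^2 + 11*q + 30)
(4) = (d^2 - 3*d + 2)/(d^2 - 13*d + 40)
(5) = (p^2 - 5*p + 6)/(p^2 + 4*p)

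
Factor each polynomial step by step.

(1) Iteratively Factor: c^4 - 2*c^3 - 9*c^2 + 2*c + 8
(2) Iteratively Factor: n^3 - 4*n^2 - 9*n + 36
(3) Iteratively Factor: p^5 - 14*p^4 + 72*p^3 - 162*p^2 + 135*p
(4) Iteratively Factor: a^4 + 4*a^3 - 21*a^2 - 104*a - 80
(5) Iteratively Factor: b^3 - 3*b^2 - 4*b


(1) = (c - 4)*(c^3 + 2*c^2 - c - 2) = (c - 4)*(c + 2)*(c^2 - 1) = (c - 4)*(c - 1)*(c + 2)*(c + 1)
(2) = (n - 3)*(n^2 - n - 12) = (n - 3)*(n + 3)*(n - 4)
(3) = (p)*(p^4 - 14*p^3 + 72*p^2 - 162*p + 135) = p*(p - 5)*(p^3 - 9*p^2 + 27*p - 27) = p*(p - 5)*(p - 3)*(p^2 - 6*p + 9) = p*(p - 5)*(p - 3)^2*(p - 3)
(4) = (a + 4)*(a^3 - 21*a - 20) = (a + 1)*(a + 4)*(a^2 - a - 20) = (a - 5)*(a + 1)*(a + 4)*(a + 4)
(5) = (b - 4)*(b^2 + b) = (b - 4)*(b + 1)*(b)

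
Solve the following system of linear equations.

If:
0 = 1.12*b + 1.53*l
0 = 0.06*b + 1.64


Then:
b = -27.33
l = 20.01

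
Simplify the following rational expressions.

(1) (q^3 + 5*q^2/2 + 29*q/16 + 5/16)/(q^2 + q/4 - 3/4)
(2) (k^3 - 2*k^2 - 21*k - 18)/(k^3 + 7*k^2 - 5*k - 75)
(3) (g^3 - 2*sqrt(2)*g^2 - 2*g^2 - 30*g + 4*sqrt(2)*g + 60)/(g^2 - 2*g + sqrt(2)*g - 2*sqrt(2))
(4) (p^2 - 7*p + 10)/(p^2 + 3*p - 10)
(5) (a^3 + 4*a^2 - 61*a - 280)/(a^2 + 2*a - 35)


(1) = (16*q^2 + 24*q + 5)/(16*q - 12)
(2) = (k^3 - 2*k^2 - 21*k - 18)/(k^3 + 7*k^2 - 5*k - 75)
(3) = (g^2 - 2*sqrt(2)*g - 30)/(g + sqrt(2))
(4) = (p - 5)/(p + 5)
(5) = (a^2 - 3*a - 40)/(a - 5)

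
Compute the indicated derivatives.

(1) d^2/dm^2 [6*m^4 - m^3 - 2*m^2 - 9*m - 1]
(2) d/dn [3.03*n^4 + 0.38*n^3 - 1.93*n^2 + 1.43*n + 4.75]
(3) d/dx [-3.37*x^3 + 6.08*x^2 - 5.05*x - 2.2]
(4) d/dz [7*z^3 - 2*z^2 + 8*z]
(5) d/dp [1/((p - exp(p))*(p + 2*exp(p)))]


(1) = 72*m^2 - 6*m - 4
(2) = 12.12*n^3 + 1.14*n^2 - 3.86*n + 1.43
(3) = -10.11*x^2 + 12.16*x - 5.05
(4) = 21*z^2 - 4*z + 8
(5) = (-(1 - exp(p))*(p + 2*exp(p)) - (p - exp(p))*(2*exp(p) + 1))/((p - exp(p))^2*(p + 2*exp(p))^2)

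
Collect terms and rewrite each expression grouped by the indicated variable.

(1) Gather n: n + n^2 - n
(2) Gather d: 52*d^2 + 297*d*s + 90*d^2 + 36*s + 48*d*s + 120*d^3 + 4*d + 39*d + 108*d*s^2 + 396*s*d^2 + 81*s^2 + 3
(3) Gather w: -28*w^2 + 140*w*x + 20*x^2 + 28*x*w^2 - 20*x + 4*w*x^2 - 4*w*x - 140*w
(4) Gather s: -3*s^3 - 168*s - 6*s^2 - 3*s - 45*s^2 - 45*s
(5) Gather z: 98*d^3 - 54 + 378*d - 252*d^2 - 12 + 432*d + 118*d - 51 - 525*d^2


(1) = n^2
(2) = 120*d^3 + d^2*(396*s + 142) + d*(108*s^2 + 345*s + 43) + 81*s^2 + 36*s + 3
(3) = w^2*(28*x - 28) + w*(4*x^2 + 136*x - 140) + 20*x^2 - 20*x
(4) = -3*s^3 - 51*s^2 - 216*s
(5) = 98*d^3 - 777*d^2 + 928*d - 117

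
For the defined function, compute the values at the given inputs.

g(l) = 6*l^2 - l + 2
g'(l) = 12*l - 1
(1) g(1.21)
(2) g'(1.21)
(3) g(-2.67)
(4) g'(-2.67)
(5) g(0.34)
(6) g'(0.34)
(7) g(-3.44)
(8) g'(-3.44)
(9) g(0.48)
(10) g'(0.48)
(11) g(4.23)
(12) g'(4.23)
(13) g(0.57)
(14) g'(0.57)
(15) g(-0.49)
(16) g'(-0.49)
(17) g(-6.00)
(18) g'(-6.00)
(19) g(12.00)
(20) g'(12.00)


(1) = 9.57
(2) = 13.52
(3) = 47.44
(4) = -33.04
(5) = 2.35
(6) = 3.08
(7) = 76.44
(8) = -42.28
(9) = 2.90
(10) = 4.76
(11) = 105.13
(12) = 49.76
(13) = 3.38
(14) = 5.84
(15) = 3.93
(16) = -6.88
(17) = 224.00
(18) = -73.00
(19) = 854.00
(20) = 143.00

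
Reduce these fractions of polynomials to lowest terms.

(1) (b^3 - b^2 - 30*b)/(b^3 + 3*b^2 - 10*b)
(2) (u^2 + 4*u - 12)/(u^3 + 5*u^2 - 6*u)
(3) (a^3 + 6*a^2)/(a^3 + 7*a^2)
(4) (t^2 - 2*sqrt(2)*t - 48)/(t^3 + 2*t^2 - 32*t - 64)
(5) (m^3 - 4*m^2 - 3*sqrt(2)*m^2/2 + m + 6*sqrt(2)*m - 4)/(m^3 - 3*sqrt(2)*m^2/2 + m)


(1) = (b - 6)/(b - 2)
(2) = (u - 2)/(u^2 - u)
(3) = (a + 6)/(a + 7)
(4) = (t - 6*sqrt(2))/(t^2 + t*(2 - 4*sqrt(2)) - 8*sqrt(2))
(5) = (4*m - 16)/(4*m)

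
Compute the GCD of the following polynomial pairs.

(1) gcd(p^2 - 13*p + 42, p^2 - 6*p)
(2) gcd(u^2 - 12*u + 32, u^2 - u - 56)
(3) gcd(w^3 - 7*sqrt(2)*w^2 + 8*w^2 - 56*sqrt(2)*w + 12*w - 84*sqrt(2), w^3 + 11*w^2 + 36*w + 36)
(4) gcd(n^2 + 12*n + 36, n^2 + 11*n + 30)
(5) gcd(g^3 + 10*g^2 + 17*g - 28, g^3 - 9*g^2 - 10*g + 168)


(1) = gcd((p - 7)*(p - 6), p*(p - 6)) = p - 6
(2) = u - 8
(3) = w^2 + 8*w + 12
(4) = gcd((n + 6)^2, (n + 5)*(n + 6)) = n + 6
(5) = gcd((g - 1)*(g + 4)*(g + 7), (g - 7)*(g - 6)*(g + 4)) = g + 4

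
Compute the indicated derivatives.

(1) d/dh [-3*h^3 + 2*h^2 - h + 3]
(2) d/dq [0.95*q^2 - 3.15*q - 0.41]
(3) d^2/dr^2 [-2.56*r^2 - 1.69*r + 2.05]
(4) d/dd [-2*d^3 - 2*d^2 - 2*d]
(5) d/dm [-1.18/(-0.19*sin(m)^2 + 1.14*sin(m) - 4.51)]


(1) = -9*h^2 + 4*h - 1
(2) = 1.9*q - 3.15
(3) = -5.12000000000000
(4) = -6*d^2 - 4*d - 2
(5) = (1.3452 - 0.4484*sin(m))*cos(m)/(0.19*sin(m)^2 - 1.14*sin(m) + 4.51)^2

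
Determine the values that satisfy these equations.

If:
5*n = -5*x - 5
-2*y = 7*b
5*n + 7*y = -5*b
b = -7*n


Then:
b = 0
n = 0
x = -1
y = 0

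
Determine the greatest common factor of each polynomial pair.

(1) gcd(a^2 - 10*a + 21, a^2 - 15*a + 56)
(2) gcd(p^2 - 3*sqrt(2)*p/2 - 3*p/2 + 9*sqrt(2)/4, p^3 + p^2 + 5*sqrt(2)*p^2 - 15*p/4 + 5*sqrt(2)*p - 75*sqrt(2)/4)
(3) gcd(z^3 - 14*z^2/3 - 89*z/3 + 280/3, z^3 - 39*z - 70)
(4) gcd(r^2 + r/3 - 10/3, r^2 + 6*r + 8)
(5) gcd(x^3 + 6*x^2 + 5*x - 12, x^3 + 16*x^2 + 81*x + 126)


(1) = a - 7
(2) = gcd((p - 3/2)*(p - 3*sqrt(2)/2), (p - 3/2)*(p + 5/2)*(p + 5*sqrt(2))) = p - 3/2
(3) = gcd((z - 7)*(z - 8/3)*(z + 5), (z - 7)*(z + 2)*(z + 5)) = z^2 - 2*z - 35
(4) = r + 2
(5) = gcd((x - 1)*(x + 3)*(x + 4), (x + 3)*(x + 6)*(x + 7)) = x + 3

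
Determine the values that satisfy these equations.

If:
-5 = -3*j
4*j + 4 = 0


Then:
No Solution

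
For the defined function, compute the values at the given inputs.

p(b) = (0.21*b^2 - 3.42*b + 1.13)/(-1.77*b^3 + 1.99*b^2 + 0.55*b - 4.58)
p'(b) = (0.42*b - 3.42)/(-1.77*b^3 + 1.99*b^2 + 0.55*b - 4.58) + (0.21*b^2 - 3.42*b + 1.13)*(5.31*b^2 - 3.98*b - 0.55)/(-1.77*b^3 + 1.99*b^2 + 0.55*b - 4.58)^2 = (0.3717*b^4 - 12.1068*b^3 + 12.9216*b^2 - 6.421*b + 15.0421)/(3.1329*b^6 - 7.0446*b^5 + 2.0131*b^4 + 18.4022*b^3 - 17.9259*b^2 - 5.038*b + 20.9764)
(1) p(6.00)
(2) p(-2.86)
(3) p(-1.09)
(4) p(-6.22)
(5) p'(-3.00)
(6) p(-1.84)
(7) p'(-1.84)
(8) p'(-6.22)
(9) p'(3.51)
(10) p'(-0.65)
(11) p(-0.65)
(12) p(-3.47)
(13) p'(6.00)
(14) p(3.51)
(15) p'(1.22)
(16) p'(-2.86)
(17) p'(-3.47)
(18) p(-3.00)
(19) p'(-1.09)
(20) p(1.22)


(1) = 0.04
(2) = 0.25
(3) = -9.77
(4) = 0.06
(5) = 0.14
(6) = 0.67
(7) = 1.01
(8) = 0.02
(9) = -0.11
(10) = 2.15
(11) = -0.95
(12) = 0.17
(13) = -0.02
(14) = 0.15
(15) = 0.30
(16) = 0.17
(17) = 0.09
(18) = 0.22
(19) = 195.96
(20) = 0.66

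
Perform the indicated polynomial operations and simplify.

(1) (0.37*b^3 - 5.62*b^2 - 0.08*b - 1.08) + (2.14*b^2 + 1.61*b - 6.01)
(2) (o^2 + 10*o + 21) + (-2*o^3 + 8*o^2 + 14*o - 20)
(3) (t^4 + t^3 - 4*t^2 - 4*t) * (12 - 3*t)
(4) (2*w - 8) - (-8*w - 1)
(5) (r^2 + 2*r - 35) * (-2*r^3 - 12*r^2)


(1) = 0.37*b^3 - 3.48*b^2 + 1.53*b - 7.09
(2) = -2*o^3 + 9*o^2 + 24*o + 1
(3) = -3*t^5 + 9*t^4 + 24*t^3 - 36*t^2 - 48*t
(4) = 10*w - 7
(5) = -2*r^5 - 16*r^4 + 46*r^3 + 420*r^2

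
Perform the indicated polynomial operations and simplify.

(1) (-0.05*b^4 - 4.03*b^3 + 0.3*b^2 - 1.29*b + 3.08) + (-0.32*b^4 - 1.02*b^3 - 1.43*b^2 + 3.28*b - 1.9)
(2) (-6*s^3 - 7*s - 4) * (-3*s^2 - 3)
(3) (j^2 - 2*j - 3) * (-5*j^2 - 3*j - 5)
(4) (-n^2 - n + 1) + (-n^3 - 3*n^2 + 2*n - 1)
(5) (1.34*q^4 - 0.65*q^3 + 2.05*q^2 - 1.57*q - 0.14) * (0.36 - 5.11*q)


(1) = -0.37*b^4 - 5.05*b^3 - 1.13*b^2 + 1.99*b + 1.18
(2) = 18*s^5 + 39*s^3 + 12*s^2 + 21*s + 12
(3) = -5*j^4 + 7*j^3 + 16*j^2 + 19*j + 15
(4) = -n^3 - 4*n^2 + n
(5) = -6.8474*q^5 + 3.8039*q^4 - 10.7095*q^3 + 8.7607*q^2 + 0.1502*q - 0.0504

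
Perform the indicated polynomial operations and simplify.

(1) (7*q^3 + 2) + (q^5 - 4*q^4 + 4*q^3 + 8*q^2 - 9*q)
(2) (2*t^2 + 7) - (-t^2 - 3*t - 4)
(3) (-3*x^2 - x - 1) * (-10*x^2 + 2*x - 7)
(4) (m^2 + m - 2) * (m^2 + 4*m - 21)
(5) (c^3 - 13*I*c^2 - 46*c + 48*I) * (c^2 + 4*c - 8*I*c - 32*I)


(1) = q^5 - 4*q^4 + 11*q^3 + 8*q^2 - 9*q + 2
(2) = 3*t^2 + 3*t + 11
(3) = 30*x^4 + 4*x^3 + 29*x^2 + 5*x + 7
(4) = m^4 + 5*m^3 - 19*m^2 - 29*m + 42
(5) = c^5 + 4*c^4 - 21*I*c^4 - 150*c^3 - 84*I*c^3 - 600*c^2 + 416*I*c^2 + 384*c + 1664*I*c + 1536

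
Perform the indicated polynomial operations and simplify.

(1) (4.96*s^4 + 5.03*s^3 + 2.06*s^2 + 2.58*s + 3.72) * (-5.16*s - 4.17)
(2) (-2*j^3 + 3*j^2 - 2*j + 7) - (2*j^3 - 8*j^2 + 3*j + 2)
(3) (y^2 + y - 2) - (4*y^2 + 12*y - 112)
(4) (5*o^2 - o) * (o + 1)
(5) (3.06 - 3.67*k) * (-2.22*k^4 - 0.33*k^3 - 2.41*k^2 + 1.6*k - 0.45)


(1) = -25.5936*s^5 - 46.638*s^4 - 31.6047*s^3 - 21.903*s^2 - 29.9538*s - 15.5124
(2) = -4*j^3 + 11*j^2 - 5*j + 5
(3) = -3*y^2 - 11*y + 110
(4) = 5*o^3 + 4*o^2 - o
(5) = 8.1474*k^5 - 5.5821*k^4 + 7.8349*k^3 - 13.2466*k^2 + 6.5475*k - 1.377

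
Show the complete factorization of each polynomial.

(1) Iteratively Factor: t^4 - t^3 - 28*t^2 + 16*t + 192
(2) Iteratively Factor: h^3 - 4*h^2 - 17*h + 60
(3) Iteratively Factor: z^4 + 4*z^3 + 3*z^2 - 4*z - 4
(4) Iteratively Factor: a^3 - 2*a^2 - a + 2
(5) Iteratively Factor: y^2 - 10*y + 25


(1) = (t - 4)*(t^3 + 3*t^2 - 16*t - 48) = (t - 4)^2*(t^2 + 7*t + 12) = (t - 4)^2*(t + 4)*(t + 3)
(2) = (h - 3)*(h^2 - h - 20) = (h - 5)*(h - 3)*(h + 4)
(3) = (z + 1)*(z^3 + 3*z^2 - 4) = (z - 1)*(z + 1)*(z^2 + 4*z + 4) = (z - 1)*(z + 1)*(z + 2)*(z + 2)
(4) = (a - 1)*(a^2 - a - 2) = (a - 2)*(a - 1)*(a + 1)
(5) = (y - 5)*(y - 5)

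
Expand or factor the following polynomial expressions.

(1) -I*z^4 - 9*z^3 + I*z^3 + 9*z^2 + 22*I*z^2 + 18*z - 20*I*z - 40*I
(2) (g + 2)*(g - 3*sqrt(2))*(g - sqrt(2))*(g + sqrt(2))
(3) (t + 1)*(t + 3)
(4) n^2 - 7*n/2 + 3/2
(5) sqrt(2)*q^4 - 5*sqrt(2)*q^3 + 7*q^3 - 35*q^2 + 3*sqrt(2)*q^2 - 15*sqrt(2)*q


(1) = (z - 2)*(z - 5*I)*(z - 4*I)*(-I*z - I)
(2) = g^4 - 3*sqrt(2)*g^3 + 2*g^3 - 6*sqrt(2)*g^2 - 2*g^2 - 4*g + 6*sqrt(2)*g + 12*sqrt(2)
(3) = t^2 + 4*t + 3
(4) = (n - 3)*(n - 1/2)
(5) = q*(q - 5)*(q + 3*sqrt(2))*(sqrt(2)*q + 1)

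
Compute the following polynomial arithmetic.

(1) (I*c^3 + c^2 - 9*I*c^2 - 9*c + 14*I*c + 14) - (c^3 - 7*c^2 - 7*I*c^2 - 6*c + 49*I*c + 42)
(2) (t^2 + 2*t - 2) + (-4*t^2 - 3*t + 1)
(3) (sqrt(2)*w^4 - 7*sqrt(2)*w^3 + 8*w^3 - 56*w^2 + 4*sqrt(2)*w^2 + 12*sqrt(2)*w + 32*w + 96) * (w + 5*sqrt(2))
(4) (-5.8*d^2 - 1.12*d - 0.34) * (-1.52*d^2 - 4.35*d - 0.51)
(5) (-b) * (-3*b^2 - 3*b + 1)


(1) = -c^3 + I*c^3 + 8*c^2 - 2*I*c^2 - 3*c - 35*I*c - 28
(2) = -3*t^2 - t - 1
(3) = sqrt(2)*w^5 - 7*sqrt(2)*w^4 + 18*w^4 - 126*w^3 + 44*sqrt(2)*w^3 - 268*sqrt(2)*w^2 + 72*w^2 + 216*w + 160*sqrt(2)*w + 480*sqrt(2)
(4) = 8.816*d^4 + 26.9324*d^3 + 8.3468*d^2 + 2.0502*d + 0.1734
(5) = 3*b^3 + 3*b^2 - b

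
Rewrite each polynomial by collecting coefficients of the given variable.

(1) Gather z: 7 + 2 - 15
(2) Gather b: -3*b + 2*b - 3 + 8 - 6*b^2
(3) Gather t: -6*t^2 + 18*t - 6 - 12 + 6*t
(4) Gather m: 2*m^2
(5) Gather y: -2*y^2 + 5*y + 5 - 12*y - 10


(1) = -6
(2) = -6*b^2 - b + 5
(3) = -6*t^2 + 24*t - 18
(4) = 2*m^2
(5) = -2*y^2 - 7*y - 5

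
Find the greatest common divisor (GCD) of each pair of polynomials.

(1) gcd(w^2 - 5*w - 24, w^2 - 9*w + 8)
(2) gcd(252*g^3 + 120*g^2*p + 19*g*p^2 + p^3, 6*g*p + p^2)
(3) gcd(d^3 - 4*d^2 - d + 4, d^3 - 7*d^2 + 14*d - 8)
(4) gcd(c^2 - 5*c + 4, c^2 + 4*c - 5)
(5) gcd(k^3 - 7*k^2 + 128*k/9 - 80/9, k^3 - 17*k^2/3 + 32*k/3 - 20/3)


(1) = gcd((w - 8)*(w + 3), (w - 8)*(w - 1)) = w - 8
(2) = 6*g + p
(3) = gcd((d - 4)*(d - 1)*(d + 1), (d - 4)*(d - 2)*(d - 1)) = d^2 - 5*d + 4
(4) = c - 1
(5) = gcd((k - 4)*(k - 5/3)*(k - 4/3), (k - 2)^2*(k - 5/3)) = k - 5/3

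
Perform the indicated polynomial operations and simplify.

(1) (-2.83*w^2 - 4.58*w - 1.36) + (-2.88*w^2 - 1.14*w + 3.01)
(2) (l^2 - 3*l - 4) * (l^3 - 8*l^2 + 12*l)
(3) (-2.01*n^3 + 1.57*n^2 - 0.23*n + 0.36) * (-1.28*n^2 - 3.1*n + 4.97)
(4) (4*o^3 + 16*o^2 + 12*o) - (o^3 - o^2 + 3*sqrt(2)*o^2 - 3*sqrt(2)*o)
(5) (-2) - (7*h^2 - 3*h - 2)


(1) = -5.71*w^2 - 5.72*w + 1.65
(2) = l^5 - 11*l^4 + 32*l^3 - 4*l^2 - 48*l
(3) = 2.5728*n^5 + 4.2214*n^4 - 14.5623*n^3 + 8.0551*n^2 - 2.2591*n + 1.7892
(4) = 3*o^3 - 3*sqrt(2)*o^2 + 17*o^2 + 3*sqrt(2)*o + 12*o
(5) = -7*h^2 + 3*h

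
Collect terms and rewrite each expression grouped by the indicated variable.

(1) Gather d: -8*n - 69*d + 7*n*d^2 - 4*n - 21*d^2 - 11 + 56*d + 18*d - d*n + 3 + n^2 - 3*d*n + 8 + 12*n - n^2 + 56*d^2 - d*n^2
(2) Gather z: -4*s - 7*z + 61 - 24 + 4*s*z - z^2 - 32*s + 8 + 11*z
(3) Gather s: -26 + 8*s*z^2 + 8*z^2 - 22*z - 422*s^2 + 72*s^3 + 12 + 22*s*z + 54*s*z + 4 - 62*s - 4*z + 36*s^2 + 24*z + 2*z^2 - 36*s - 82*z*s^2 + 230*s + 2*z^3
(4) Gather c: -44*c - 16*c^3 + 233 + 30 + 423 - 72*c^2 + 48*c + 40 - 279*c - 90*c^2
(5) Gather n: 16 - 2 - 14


(1) = d^2*(7*n + 35) + d*(-n^2 - 4*n + 5)
(2) = -36*s - z^2 + z*(4*s + 4) + 45
(3) = 72*s^3 + s^2*(-82*z - 386) + s*(8*z^2 + 76*z + 132) + 2*z^3 + 10*z^2 - 2*z - 10
(4) = -16*c^3 - 162*c^2 - 275*c + 726
(5) = 0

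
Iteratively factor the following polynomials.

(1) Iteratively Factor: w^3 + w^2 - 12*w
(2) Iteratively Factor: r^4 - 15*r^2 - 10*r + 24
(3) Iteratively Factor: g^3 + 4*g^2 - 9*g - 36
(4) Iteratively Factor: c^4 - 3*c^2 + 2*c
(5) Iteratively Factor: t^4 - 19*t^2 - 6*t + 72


(1) = (w)*(w^2 + w - 12) = w*(w + 4)*(w - 3)
(2) = (r + 2)*(r^3 - 2*r^2 - 11*r + 12) = (r + 2)*(r + 3)*(r^2 - 5*r + 4) = (r - 4)*(r + 2)*(r + 3)*(r - 1)
(3) = (g - 3)*(g^2 + 7*g + 12) = (g - 3)*(g + 3)*(g + 4)
(4) = (c + 2)*(c^3 - 2*c^2 + c) = (c - 1)*(c + 2)*(c^2 - c) = (c - 1)^2*(c + 2)*(c)
(5) = (t + 3)*(t^3 - 3*t^2 - 10*t + 24) = (t + 3)^2*(t^2 - 6*t + 8) = (t - 2)*(t + 3)^2*(t - 4)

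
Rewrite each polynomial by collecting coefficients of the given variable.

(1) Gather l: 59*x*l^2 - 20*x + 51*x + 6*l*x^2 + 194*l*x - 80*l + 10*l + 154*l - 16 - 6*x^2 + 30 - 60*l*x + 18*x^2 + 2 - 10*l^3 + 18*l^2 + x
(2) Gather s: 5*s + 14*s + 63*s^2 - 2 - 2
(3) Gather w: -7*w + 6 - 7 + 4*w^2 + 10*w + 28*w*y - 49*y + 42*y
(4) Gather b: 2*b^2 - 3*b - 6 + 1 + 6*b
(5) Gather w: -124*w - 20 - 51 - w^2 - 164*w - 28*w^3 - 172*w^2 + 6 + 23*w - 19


(1) = -10*l^3 + l^2*(59*x + 18) + l*(6*x^2 + 134*x + 84) + 12*x^2 + 32*x + 16
(2) = 63*s^2 + 19*s - 4
(3) = 4*w^2 + w*(28*y + 3) - 7*y - 1
(4) = 2*b^2 + 3*b - 5
(5) = -28*w^3 - 173*w^2 - 265*w - 84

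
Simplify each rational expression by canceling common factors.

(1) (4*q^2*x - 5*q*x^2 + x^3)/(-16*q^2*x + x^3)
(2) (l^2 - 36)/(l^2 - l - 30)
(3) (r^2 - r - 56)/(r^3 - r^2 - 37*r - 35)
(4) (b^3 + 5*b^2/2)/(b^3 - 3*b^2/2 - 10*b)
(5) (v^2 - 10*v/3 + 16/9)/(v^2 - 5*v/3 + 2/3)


(1) = (-q + x)/(4*q + x)
(2) = (l + 6)/(l + 5)
(3) = (r^2 - r - 56)/(r^3 - r^2 - 37*r - 35)
(4) = b/(b - 4)
(5) = (3*v - 8)/(3*v - 3)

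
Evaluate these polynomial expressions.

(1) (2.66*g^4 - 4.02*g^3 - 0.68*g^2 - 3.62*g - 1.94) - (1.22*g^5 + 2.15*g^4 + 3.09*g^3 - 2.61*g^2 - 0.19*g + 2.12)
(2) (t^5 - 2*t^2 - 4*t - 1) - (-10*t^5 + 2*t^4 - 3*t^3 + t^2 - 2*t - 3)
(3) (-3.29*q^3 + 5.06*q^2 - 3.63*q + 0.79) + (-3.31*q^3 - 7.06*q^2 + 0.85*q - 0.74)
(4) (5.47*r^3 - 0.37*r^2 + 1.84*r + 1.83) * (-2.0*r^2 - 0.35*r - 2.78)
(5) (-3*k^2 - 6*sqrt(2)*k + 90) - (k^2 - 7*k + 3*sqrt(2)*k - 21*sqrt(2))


(1) = -1.22*g^5 + 0.51*g^4 - 7.11*g^3 + 1.93*g^2 - 3.43*g - 4.06
(2) = 11*t^5 - 2*t^4 + 3*t^3 - 3*t^2 - 2*t + 2
(3) = -6.6*q^3 - 2.0*q^2 - 2.78*q + 0.05
(4) = -10.94*r^5 - 1.1745*r^4 - 18.7571*r^3 - 3.2754*r^2 - 5.7557*r - 5.0874
(5) = -4*k^2 - 9*sqrt(2)*k + 7*k + 21*sqrt(2) + 90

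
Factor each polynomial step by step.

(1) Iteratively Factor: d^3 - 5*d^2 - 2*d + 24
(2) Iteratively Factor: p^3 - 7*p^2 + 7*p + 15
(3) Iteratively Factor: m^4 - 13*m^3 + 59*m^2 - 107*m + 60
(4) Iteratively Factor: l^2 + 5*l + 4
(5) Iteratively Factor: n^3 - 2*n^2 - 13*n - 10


(1) = (d - 4)*(d^2 - d - 6) = (d - 4)*(d + 2)*(d - 3)
(2) = (p + 1)*(p^2 - 8*p + 15) = (p - 5)*(p + 1)*(p - 3)
(3) = (m - 1)*(m^3 - 12*m^2 + 47*m - 60) = (m - 4)*(m - 1)*(m^2 - 8*m + 15) = (m - 4)*(m - 3)*(m - 1)*(m - 5)
(4) = (l + 4)*(l + 1)
(5) = (n + 2)*(n^2 - 4*n - 5) = (n - 5)*(n + 2)*(n + 1)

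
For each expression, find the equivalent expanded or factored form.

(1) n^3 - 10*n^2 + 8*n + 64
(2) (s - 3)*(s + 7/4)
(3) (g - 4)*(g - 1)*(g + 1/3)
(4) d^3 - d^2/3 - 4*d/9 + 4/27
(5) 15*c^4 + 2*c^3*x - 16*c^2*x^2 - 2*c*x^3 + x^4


(1) = (n - 8)*(n - 4)*(n + 2)
(2) = s^2 - 5*s/4 - 21/4
(3) = g^3 - 14*g^2/3 + 7*g/3 + 4/3
(4) = (d - 2/3)*(d - 1/3)*(d + 2/3)
(5) = (-5*c + x)*(-c + x)*(c + x)*(3*c + x)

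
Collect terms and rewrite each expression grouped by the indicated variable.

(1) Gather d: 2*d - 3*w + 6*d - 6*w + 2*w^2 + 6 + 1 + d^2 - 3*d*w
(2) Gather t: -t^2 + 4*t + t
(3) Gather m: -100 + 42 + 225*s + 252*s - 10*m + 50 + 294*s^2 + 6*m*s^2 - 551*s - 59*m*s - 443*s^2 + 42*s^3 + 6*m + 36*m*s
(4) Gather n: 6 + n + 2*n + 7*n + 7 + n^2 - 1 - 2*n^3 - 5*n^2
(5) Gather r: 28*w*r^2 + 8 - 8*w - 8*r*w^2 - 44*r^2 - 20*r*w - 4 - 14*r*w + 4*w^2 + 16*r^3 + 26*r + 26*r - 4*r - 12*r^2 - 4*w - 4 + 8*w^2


(1) = d^2 + d*(8 - 3*w) + 2*w^2 - 9*w + 7
(2) = -t^2 + 5*t
(3) = m*(6*s^2 - 23*s - 4) + 42*s^3 - 149*s^2 - 74*s - 8
(4) = -2*n^3 - 4*n^2 + 10*n + 12
(5) = 16*r^3 + r^2*(28*w - 56) + r*(-8*w^2 - 34*w + 48) + 12*w^2 - 12*w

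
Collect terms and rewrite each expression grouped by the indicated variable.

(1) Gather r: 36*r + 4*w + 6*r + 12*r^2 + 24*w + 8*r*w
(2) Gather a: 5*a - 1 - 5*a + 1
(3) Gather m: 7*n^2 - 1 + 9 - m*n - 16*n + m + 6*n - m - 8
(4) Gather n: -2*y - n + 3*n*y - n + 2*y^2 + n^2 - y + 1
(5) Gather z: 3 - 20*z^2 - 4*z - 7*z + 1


(1) = 12*r^2 + r*(8*w + 42) + 28*w
(2) = 0
(3) = -m*n + 7*n^2 - 10*n
(4) = n^2 + n*(3*y - 2) + 2*y^2 - 3*y + 1
(5) = -20*z^2 - 11*z + 4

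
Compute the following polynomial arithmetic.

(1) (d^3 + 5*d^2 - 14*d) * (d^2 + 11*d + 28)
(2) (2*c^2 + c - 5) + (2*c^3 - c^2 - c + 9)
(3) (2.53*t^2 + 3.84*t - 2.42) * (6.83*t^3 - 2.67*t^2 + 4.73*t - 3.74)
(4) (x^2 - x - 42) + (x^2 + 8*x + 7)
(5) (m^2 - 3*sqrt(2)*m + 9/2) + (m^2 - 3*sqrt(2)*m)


(1) = d^5 + 16*d^4 + 69*d^3 - 14*d^2 - 392*d
(2) = 2*c^3 + c^2 + 4
(3) = 17.2799*t^5 + 19.4721*t^4 - 14.8145*t^3 + 15.1624*t^2 - 25.8082*t + 9.0508
(4) = 2*x^2 + 7*x - 35
(5) = 2*m^2 - 6*sqrt(2)*m + 9/2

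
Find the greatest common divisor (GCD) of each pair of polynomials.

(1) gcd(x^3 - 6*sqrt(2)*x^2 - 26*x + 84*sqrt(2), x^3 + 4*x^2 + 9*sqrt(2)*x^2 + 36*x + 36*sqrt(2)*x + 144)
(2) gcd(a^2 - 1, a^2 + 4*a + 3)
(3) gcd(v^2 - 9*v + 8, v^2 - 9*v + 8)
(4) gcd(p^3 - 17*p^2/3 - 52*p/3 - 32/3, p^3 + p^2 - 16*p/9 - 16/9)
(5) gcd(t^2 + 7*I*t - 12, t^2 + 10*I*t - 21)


(1) = gcd((x - 7*sqrt(2))*(x - 2*sqrt(2))*(x + 3*sqrt(2)), (x + 4)*(x + 3*sqrt(2))*(x + 6*sqrt(2))) = x + 3*sqrt(2)
(2) = a + 1
(3) = v^2 - 9*v + 8
(4) = gcd((p - 8)*(p + 1)*(p + 4/3), (p - 4/3)*(p + 1)*(p + 4/3)) = p^2 + 7*p/3 + 4/3
(5) = t + 3*I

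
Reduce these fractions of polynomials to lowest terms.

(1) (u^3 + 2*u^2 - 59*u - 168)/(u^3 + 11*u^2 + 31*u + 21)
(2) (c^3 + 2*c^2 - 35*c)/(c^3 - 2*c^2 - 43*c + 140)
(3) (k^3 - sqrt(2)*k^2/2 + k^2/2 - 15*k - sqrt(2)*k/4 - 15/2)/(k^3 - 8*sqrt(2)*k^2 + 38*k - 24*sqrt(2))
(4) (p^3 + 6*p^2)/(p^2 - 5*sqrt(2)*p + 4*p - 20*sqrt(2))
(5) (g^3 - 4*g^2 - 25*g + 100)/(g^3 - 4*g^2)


(1) = (u - 8)/(u + 1)
(2) = c/(c - 4)
(3) = (4*k^2 + k*(2 + 10*sqrt(2)) + 5*sqrt(2))/(4*k^2 - 20*sqrt(2)*k + 32)
(4) = (p^3 + 6*p^2)/(p^2 + p*(4 - 5*sqrt(2)) - 20*sqrt(2))
(5) = (g^2 - 25)/g^2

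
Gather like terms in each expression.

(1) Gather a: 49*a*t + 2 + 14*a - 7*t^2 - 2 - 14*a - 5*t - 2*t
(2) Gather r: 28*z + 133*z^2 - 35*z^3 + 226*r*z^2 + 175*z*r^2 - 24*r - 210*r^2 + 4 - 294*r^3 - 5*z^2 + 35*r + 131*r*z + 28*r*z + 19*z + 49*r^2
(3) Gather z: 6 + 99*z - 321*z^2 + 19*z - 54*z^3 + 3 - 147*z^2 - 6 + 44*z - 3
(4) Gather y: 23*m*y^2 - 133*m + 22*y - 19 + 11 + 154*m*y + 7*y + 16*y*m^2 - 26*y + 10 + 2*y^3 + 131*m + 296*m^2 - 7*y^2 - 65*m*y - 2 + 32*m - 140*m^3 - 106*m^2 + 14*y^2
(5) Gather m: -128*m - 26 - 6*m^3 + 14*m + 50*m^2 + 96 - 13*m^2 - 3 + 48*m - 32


(1) = 49*a*t - 7*t^2 - 7*t
(2) = -294*r^3 + r^2*(175*z - 161) + r*(226*z^2 + 159*z + 11) - 35*z^3 + 128*z^2 + 47*z + 4
(3) = -54*z^3 - 468*z^2 + 162*z
(4) = -140*m^3 + 190*m^2 + 30*m + 2*y^3 + y^2*(23*m + 7) + y*(16*m^2 + 89*m + 3)
(5) = -6*m^3 + 37*m^2 - 66*m + 35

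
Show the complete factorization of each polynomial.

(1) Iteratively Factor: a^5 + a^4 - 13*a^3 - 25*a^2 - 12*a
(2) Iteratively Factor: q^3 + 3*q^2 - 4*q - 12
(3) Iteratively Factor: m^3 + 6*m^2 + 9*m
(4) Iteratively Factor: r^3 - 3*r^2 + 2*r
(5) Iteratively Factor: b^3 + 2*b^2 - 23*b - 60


(1) = (a + 1)*(a^4 - 13*a^2 - 12*a) = (a + 1)^2*(a^3 - a^2 - 12*a) = (a - 4)*(a + 1)^2*(a^2 + 3*a) = a*(a - 4)*(a + 1)^2*(a + 3)
(2) = (q - 2)*(q^2 + 5*q + 6) = (q - 2)*(q + 3)*(q + 2)
(3) = (m + 3)*(m^2 + 3*m) = (m + 3)^2*(m)
(4) = (r)*(r^2 - 3*r + 2) = r*(r - 1)*(r - 2)
(5) = (b - 5)*(b^2 + 7*b + 12) = (b - 5)*(b + 3)*(b + 4)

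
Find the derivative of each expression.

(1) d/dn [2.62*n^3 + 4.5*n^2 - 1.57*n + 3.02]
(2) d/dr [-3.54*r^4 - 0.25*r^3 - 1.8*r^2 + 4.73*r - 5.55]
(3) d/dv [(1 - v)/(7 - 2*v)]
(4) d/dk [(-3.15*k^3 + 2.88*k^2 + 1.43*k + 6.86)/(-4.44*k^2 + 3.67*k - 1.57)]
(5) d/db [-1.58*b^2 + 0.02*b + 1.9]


(1) = 7.86*n^2 + 9.0*n - 1.57
(2) = -14.16*r^3 - 0.75*r^2 - 3.6*r + 4.73
(3) = -5/(2*v - 7)^2
(4) = (13.986*k^4 - 23.121*k^3 + 31.7553*k^2 + 51.8736*k - 27.4213)/(19.7136*k^4 - 32.5896*k^3 + 27.4105*k^2 - 11.5238*k + 2.4649)
(5) = 0.02 - 3.16*b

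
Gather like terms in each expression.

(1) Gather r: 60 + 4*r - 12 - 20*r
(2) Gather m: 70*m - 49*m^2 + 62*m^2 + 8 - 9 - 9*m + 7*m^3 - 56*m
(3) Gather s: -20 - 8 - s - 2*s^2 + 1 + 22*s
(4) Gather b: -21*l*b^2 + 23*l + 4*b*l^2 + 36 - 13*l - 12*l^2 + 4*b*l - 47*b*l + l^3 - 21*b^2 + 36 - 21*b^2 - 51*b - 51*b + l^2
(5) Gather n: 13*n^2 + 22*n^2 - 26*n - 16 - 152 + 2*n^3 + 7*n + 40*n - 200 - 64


(1) = 48 - 16*r
(2) = 7*m^3 + 13*m^2 + 5*m - 1
(3) = -2*s^2 + 21*s - 27
(4) = b^2*(-21*l - 42) + b*(4*l^2 - 43*l - 102) + l^3 - 11*l^2 + 10*l + 72
(5) = 2*n^3 + 35*n^2 + 21*n - 432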